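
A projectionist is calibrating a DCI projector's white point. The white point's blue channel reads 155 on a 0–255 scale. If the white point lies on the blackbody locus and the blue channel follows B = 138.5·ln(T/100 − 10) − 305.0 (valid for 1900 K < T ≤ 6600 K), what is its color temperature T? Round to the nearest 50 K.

3750 K

ln(t − 10) = (155 + 305.0) / 138.5 = 3.3213.
t − 10 = e^3.3213 = 27.696, so t = 37.696.
T = 100·t = 3770 K → 3750 K to the nearest 50 K.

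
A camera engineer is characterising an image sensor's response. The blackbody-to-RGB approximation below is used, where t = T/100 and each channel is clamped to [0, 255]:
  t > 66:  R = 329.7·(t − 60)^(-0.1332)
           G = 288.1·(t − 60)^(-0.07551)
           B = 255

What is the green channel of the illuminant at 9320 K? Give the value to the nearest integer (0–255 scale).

221

t = 9320/100 = 93.2; the t > 66 branch applies.
G = 288.1·(93.2 − 60)^(-0.07551) = 288.1·33.2^(-0.07551) = 288.1·0.76761 = 221.148.
Rounded: 221.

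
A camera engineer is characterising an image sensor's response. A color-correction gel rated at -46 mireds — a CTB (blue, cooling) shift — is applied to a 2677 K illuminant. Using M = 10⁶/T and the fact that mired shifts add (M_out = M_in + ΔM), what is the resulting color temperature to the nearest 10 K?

3050 K

M_in = 10⁶/2677 = 373.55 mireds.
M_out = 373.55 + (-46) = 327.55 mireds.
T_out = 10⁶/327.55 = 3052.9 K → 3050 K.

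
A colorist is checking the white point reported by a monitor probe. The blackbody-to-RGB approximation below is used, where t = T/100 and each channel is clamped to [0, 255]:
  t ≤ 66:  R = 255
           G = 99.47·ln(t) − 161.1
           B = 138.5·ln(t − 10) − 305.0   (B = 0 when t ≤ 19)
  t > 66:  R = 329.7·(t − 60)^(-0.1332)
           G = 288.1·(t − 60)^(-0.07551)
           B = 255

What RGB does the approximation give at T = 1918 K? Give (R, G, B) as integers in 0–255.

(255, 133, 2)

t = 1918/100 = 19.18; the t ≤ 66 branch applies.
R = 255 by definition for t ≤ 66.
G = 99.47·ln 19.18 − 161.1 = 99.47·2.9539 − 161.1 = 132.721.
B = 138.5·ln(19.18 − 10) − 305.0 = 138.5·ln 9.18 − 305.0 = 138.5·2.2170 − 305.0 = 2.058.
Rounded: (255, 133, 2).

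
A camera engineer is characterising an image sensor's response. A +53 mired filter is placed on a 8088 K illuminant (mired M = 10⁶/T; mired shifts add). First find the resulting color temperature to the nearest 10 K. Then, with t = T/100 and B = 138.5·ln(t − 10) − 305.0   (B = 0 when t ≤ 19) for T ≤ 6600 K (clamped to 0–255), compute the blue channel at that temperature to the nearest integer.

M_in = 10⁶/8088 = 123.64; M_out = 123.64 + (+53) = 176.64.
T_out = 10⁶/176.64 = 5661.2 K → 5660 K; t = 56.6.
B = 138.5·ln(56.6 − 10) − 305.0 = 138.5·ln 46.6 − 305.0 = 138.5·3.8416 − 305.0 = 227.062.
Rounded: 227.

227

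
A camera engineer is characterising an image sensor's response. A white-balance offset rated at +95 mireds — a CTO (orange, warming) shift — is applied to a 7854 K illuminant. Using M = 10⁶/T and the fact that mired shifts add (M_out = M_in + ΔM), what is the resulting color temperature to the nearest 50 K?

M_in = 10⁶/7854 = 127.32 mireds.
M_out = 127.32 + (+95) = 222.32 mireds.
T_out = 10⁶/222.32 = 4497.9 K → 4500 K.

4500 K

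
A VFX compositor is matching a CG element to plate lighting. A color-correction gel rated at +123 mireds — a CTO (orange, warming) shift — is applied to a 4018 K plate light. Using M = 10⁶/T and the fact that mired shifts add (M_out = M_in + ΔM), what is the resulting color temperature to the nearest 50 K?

M_in = 10⁶/4018 = 248.88 mireds.
M_out = 248.88 + (+123) = 371.88 mireds.
T_out = 10⁶/371.88 = 2689.0 K → 2700 K.

2700 K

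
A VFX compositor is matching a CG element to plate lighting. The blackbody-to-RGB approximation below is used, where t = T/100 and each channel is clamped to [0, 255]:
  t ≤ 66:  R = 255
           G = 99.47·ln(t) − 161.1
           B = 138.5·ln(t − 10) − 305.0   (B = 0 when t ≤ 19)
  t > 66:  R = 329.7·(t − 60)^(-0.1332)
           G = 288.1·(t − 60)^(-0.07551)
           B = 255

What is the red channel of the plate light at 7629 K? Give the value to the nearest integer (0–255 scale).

t = 7629/100 = 76.29; the t > 66 branch applies.
R = 329.7·(76.29 − 60)^(-0.1332) = 329.7·16.29^(-0.1332) = 329.7·0.68956 = 227.348.
Rounded: 227.

227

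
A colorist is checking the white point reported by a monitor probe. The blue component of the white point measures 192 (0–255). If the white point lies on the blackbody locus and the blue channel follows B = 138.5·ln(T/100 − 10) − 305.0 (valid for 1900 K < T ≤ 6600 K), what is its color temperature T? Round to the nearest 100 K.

ln(t − 10) = (192 + 305.0) / 138.5 = 3.5884.
t − 10 = e^3.5884 = 36.178, so t = 46.178.
T = 100·t = 4618 K → 4600 K to the nearest 100 K.

4600 K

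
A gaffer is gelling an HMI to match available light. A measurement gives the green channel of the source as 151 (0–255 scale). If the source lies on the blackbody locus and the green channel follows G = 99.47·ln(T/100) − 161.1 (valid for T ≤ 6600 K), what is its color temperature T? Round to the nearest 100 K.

2300 K

ln t = (151 + 161.1) / 99.47 = 3.1376.
t = e^3.1376 = 23.049.
T = 100·t = 2305 K → 2300 K to the nearest 100 K.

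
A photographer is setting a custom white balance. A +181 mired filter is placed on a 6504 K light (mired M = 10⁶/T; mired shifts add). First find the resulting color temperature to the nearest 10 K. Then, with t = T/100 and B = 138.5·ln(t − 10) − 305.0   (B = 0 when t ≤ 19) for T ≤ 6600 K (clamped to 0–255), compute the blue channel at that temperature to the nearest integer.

M_in = 10⁶/6504 = 153.75; M_out = 153.75 + (+181) = 334.75.
T_out = 10⁶/334.75 = 2987.3 K → 2990 K; t = 29.9.
B = 138.5·ln(29.9 − 10) − 305.0 = 138.5·ln 19.9 − 305.0 = 138.5·2.9907 − 305.0 = 109.215.
Rounded: 109.

109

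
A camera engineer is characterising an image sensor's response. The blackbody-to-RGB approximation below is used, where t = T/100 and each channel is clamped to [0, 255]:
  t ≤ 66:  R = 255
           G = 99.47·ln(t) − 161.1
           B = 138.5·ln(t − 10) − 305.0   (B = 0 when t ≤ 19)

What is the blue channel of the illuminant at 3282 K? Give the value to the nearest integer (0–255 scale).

128

t = 3282/100 = 32.82; the t ≤ 66 branch applies.
B = 138.5·ln(32.82 − 10) − 305.0 = 138.5·ln 22.82 − 305.0 = 138.5·3.1276 − 305.0 = 128.178.
Rounded: 128.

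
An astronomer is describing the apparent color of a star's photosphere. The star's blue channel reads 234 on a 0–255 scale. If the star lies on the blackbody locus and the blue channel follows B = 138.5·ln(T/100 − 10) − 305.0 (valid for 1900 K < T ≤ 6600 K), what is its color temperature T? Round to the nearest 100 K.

ln(t − 10) = (234 + 305.0) / 138.5 = 3.8917.
t − 10 = e^3.8917 = 48.994, so t = 58.994.
T = 100·t = 5899 K → 5900 K to the nearest 100 K.

5900 K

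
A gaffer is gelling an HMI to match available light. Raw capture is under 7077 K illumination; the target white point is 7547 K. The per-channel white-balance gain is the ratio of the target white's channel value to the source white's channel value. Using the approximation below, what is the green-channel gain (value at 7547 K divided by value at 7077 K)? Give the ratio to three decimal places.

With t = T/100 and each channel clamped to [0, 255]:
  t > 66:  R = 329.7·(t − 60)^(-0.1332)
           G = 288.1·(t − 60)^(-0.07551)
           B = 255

0.973

At 7077 K (t = 70.77):
  G = 288.1·(70.77 − 60)^(-0.07551) = 288.1·10.77^(-0.07551) = 288.1·0.83571 = 240.769.
At 7547 K (t = 75.47):
  G = 288.1·(75.47 − 60)^(-0.07551) = 288.1·15.47^(-0.07551) = 288.1·0.81317 = 234.274.
Gain = 234.274 / 240.769 = 0.9730 → 0.973.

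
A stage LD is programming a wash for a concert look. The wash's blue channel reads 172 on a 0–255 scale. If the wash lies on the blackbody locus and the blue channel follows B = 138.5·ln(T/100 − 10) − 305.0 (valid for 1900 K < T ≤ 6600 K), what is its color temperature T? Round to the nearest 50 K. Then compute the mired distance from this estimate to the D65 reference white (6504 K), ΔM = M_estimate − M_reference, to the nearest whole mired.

ln(t − 10) = (172 + 305.0) / 138.5 = 3.4440.
t − 10 = e^3.4440 = 31.313, so t = 41.313.
T = 100·t = 4131 K → 4150 K to the nearest 50 K.
M_estimate = 10⁶/4150 = 240.96; M_reference = 10⁶/6504 = 153.75.
ΔM = 240.96 − 153.75 = 87.21 → +87 mireds.

+87 mireds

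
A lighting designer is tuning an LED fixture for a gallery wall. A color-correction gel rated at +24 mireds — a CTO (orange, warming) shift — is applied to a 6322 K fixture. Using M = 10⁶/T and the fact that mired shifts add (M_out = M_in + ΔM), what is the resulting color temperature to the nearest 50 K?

M_in = 10⁶/6322 = 158.18 mireds.
M_out = 158.18 + (+24) = 182.18 mireds.
T_out = 10⁶/182.18 = 5489.1 K → 5500 K.

5500 K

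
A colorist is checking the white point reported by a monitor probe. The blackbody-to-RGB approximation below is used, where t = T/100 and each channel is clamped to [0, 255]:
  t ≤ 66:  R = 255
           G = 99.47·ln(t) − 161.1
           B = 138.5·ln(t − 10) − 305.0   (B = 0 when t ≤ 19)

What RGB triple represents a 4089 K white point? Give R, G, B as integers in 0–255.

t = 4089/100 = 40.89; the t ≤ 66 branch applies.
R = 255 by definition for t ≤ 66.
G = 99.47·ln 40.89 − 161.1 = 99.47·3.7109 − 161.1 = 208.022.
B = 138.5·ln(40.89 − 10) − 305.0 = 138.5·ln 30.89 − 305.0 = 138.5·3.4304 − 305.0 = 170.115.
Rounded: (255, 208, 170).

R=255, G=208, B=170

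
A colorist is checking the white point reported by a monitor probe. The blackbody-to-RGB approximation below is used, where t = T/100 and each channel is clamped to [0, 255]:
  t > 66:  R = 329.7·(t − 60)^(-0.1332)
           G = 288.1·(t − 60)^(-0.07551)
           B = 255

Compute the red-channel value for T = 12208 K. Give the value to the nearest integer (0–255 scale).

190

t = 12208/100 = 122.08; the t > 66 branch applies.
R = 329.7·(122.08 − 60)^(-0.1332) = 329.7·62.08^(-0.1332) = 329.7·0.57700 = 190.238.
Rounded: 190.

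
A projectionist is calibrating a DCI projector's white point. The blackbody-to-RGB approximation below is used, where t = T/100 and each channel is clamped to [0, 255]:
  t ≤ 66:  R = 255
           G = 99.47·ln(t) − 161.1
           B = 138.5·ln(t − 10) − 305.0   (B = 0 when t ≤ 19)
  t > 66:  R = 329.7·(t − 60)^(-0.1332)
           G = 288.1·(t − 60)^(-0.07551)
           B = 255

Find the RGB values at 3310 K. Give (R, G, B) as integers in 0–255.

t = 3310/100 = 33.1; the t ≤ 66 branch applies.
R = 255 by definition for t ≤ 66.
G = 99.47·ln 33.1 − 161.1 = 99.47·3.4995 − 161.1 = 186.999.
B = 138.5·ln(33.1 − 10) − 305.0 = 138.5·ln 23.1 − 305.0 = 138.5·3.1398 − 305.0 = 129.867.
Rounded: (255, 187, 130).

(255, 187, 130)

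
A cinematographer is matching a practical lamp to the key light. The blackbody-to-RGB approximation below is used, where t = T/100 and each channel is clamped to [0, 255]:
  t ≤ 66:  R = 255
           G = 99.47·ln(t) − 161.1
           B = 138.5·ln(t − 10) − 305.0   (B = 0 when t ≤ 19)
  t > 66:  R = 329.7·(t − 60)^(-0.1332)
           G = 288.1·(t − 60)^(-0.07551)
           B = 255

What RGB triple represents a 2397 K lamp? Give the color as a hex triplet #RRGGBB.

#FF9B3C

t = 2397/100 = 23.97; the t ≤ 66 branch applies.
R = 255 by definition for t ≤ 66.
G = 99.47·ln 23.97 − 161.1 = 99.47·3.1768 − 161.1 = 154.897.
B = 138.5·ln(23.97 − 10) − 305.0 = 138.5·ln 13.97 − 305.0 = 138.5·2.6369 − 305.0 = 60.212.
Rounded: (255, 155, 60).
In hex: #FF9B3C.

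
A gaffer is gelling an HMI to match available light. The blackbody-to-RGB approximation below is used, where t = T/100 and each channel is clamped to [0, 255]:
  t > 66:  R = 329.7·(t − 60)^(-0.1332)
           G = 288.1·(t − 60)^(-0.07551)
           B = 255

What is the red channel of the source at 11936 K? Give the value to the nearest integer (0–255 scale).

191

t = 11936/100 = 119.36; the t > 66 branch applies.
R = 329.7·(119.36 − 60)^(-0.1332) = 329.7·59.36^(-0.1332) = 329.7·0.58046 = 191.377.
Rounded: 191.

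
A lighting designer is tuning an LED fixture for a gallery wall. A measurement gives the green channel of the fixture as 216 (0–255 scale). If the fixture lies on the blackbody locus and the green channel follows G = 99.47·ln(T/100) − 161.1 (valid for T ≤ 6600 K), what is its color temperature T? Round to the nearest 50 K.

ln t = (216 + 161.1) / 99.47 = 3.7911.
t = e^3.7911 = 44.305.
T = 100·t = 4430 K → 4450 K to the nearest 50 K.

4450 K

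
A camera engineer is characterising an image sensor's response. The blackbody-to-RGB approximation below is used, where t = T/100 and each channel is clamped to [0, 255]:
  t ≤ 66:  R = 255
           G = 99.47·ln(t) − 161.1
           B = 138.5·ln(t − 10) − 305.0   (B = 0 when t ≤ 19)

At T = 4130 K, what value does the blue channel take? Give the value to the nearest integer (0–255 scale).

t = 4130/100 = 41.3; the t ≤ 66 branch applies.
B = 138.5·ln(41.3 − 10) − 305.0 = 138.5·ln 31.3 − 305.0 = 138.5·3.4436 − 305.0 = 171.941.
Rounded: 172.

172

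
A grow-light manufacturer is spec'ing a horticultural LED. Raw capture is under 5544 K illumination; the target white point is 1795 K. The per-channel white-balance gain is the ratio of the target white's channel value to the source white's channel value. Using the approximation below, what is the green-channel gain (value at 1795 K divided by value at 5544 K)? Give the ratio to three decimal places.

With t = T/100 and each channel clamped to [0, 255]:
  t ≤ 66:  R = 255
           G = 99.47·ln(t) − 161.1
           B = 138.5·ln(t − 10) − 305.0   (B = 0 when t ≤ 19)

At 5544 K (t = 55.44):
  G = 99.47·ln 55.44 − 161.1 = 99.47·4.0153 − 161.1 = 238.302.
At 1795 K (t = 17.95):
  G = 99.47·ln 17.95 − 161.1 = 99.47·2.8876 − 161.1 = 126.129.
Gain = 126.129 / 238.302 = 0.5293 → 0.529.

0.529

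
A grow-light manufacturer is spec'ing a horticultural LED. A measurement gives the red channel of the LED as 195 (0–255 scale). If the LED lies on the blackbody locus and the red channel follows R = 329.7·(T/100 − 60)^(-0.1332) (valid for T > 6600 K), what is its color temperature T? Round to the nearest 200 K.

11200 K

(t − 60)^(-0.1332) = 195/329.7 = 0.59145.
t − 60 = 0.59145^(1/-0.1332) = 0.59145^(-7.508) = 51.564, so t = 111.564.
T = 100·t = 11156 K → 11200 K to the nearest 200 K.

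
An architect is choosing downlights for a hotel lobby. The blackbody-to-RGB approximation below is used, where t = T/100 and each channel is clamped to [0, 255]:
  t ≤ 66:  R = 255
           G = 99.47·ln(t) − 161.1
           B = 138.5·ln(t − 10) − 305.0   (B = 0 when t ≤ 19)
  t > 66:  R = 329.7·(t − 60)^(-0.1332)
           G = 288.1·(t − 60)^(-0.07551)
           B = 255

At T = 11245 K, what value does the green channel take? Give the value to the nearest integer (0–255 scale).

t = 11245/100 = 112.45; the t > 66 branch applies.
G = 288.1·(112.45 − 60)^(-0.07551) = 288.1·52.45^(-0.07551) = 288.1·0.74155 = 213.641.
Rounded: 214.

214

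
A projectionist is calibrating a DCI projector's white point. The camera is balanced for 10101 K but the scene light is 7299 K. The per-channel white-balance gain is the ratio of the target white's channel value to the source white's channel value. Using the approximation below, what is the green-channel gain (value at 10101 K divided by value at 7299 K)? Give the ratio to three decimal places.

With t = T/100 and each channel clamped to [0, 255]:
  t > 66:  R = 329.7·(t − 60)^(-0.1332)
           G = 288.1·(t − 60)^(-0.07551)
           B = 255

At 7299 K (t = 72.99):
  G = 288.1·(72.99 − 60)^(-0.07551) = 288.1·12.99^(-0.07551) = 288.1·0.82397 = 237.386.
At 10101 K (t = 101.01):
  G = 288.1·(101.01 − 60)^(-0.07551) = 288.1·41.01^(-0.07551) = 288.1·0.75546 = 217.648.
Gain = 217.648 / 237.386 = 0.9169 → 0.917.

0.917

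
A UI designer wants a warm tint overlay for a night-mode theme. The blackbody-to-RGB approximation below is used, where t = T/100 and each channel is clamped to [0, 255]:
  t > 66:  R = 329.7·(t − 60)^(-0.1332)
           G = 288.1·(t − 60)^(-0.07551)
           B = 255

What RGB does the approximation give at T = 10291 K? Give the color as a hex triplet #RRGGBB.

#C8D9FF

t = 10291/100 = 102.91; the t > 66 branch applies.
R = 329.7·(102.91 − 60)^(-0.1332) = 329.7·42.91^(-0.1332) = 329.7·0.60610 = 199.831.
G = 288.1·(102.91 − 60)^(-0.07551) = 288.1·42.91^(-0.07551) = 288.1·0.75288 = 216.905.
B = 255 by definition for t > 66.
Rounded: (200, 217, 255).
In hex: #C8D9FF.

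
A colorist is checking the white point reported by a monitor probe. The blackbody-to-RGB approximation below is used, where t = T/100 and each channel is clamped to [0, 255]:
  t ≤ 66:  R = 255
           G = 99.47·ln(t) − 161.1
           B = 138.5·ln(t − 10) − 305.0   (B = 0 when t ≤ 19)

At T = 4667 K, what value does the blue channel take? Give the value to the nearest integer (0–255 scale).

194

t = 4667/100 = 46.67; the t ≤ 66 branch applies.
B = 138.5·ln(46.67 − 10) − 305.0 = 138.5·ln 36.67 − 305.0 = 138.5·3.6020 − 305.0 = 193.871.
Rounded: 194.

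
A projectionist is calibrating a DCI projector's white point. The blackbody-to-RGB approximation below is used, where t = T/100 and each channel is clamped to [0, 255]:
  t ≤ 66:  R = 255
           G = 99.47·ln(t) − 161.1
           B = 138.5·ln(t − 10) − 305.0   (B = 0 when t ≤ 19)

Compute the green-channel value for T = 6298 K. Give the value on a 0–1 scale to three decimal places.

t = 6298/100 = 62.98; the t ≤ 66 branch applies.
G = 99.47·ln 62.98 − 161.1 = 99.47·4.1428 − 161.1 = 250.986.
On a 0–1 scale: 250.986/255 = 0.9843 → 0.984.

0.984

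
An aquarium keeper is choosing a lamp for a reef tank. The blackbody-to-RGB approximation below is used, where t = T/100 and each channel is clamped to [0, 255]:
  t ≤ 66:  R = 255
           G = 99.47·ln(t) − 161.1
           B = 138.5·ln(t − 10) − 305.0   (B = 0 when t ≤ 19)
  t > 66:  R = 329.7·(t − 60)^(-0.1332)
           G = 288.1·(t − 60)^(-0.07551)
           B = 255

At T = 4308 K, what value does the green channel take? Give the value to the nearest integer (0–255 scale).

213

t = 4308/100 = 43.08; the t ≤ 66 branch applies.
G = 99.47·ln 43.08 − 161.1 = 99.47·3.7631 − 161.1 = 213.211.
Rounded: 213.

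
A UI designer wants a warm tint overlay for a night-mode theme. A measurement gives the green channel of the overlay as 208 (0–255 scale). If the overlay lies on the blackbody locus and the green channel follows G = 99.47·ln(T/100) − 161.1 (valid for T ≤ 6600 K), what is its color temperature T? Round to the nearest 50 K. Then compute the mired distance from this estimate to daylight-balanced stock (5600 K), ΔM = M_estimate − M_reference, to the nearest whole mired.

+65 mireds

ln t = (208 + 161.1) / 99.47 = 3.7107.
t = e^3.7107 = 40.881.
T = 100·t = 4088 K → 4100 K to the nearest 50 K.
M_estimate = 10⁶/4100 = 243.90; M_reference = 10⁶/5600 = 178.57.
ΔM = 243.90 − 178.57 = 65.33 → +65 mireds.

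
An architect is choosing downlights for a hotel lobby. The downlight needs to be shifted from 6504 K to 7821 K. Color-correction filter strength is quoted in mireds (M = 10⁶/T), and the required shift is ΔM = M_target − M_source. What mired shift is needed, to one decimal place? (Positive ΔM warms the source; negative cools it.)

M_source = 10⁶/6504 = 153.752; M_target = 10⁶/7821 = 127.861.
ΔM = 127.861 − 153.752 = -25.891 → -25.9 mireds, a cooling shift.

-25.9 mireds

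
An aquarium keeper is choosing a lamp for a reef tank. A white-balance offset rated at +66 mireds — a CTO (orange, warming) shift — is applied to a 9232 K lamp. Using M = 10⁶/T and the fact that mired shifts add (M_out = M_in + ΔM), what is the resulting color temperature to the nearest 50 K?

M_in = 10⁶/9232 = 108.32 mireds.
M_out = 108.32 + (+66) = 174.32 mireds.
T_out = 10⁶/174.32 = 5736.6 K → 5750 K.

5750 K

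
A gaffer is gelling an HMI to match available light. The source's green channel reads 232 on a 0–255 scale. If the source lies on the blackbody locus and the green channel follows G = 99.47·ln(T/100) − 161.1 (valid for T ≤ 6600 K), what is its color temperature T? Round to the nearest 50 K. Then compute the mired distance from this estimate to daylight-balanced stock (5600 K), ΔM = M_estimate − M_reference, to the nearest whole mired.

+14 mireds

ln t = (232 + 161.1) / 99.47 = 3.9519.
t = e^3.9519 = 52.036.
T = 100·t = 5204 K → 5200 K to the nearest 50 K.
M_estimate = 10⁶/5200 = 192.31; M_reference = 10⁶/5600 = 178.57.
ΔM = 192.31 − 178.57 = 13.74 → +14 mireds.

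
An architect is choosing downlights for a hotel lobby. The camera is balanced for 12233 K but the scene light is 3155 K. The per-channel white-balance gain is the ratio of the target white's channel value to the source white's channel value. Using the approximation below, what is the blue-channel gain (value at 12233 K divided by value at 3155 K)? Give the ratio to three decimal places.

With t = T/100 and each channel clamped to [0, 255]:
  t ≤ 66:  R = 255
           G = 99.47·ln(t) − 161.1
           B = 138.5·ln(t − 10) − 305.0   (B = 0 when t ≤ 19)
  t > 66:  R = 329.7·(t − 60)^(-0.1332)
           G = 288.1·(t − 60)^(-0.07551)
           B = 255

2.121

At 3155 K (t = 31.55):
  B = 138.5·ln(31.55 − 10) − 305.0 = 138.5·ln 21.55 − 305.0 = 138.5·3.0704 − 305.0 = 120.247.
At 12233 K (t = 122.33):
  B = 255 by definition for t > 66.
Gain = 255.000 / 120.247 = 2.1206 → 2.121.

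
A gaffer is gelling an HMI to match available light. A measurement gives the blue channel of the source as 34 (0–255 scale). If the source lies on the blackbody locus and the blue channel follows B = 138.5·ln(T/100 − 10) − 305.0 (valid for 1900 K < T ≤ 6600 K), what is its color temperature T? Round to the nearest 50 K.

2150 K

ln(t − 10) = (34 + 305.0) / 138.5 = 2.4477.
t − 10 = e^2.4477 = 11.561, so t = 21.561.
T = 100·t = 2156 K → 2150 K to the nearest 50 K.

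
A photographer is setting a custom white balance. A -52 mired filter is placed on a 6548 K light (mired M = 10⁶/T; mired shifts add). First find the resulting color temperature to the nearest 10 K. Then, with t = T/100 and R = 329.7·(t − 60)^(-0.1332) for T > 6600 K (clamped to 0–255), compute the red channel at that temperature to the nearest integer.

202

M_in = 10⁶/6548 = 152.72; M_out = 152.72 + (-52) = 100.72.
T_out = 10⁶/100.72 = 9928.7 K → 9930 K; t = 99.3.
R = 329.7·(99.3 − 60)^(-0.1332) = 329.7·39.3^(-0.1332) = 329.7·0.61323 = 202.184.
Rounded: 202.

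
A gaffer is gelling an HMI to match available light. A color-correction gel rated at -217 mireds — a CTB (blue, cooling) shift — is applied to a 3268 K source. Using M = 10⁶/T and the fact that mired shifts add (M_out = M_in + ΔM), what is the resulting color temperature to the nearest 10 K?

M_in = 10⁶/3268 = 306.00 mireds.
M_out = 306.00 + (-217) = 89.00 mireds.
T_out = 10⁶/89.00 = 11236.3 K → 11240 K.

11240 K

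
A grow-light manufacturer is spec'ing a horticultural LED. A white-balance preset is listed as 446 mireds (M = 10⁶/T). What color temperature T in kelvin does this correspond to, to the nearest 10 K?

T = 10⁶ / 446 = 2242.15 K → 2240 K.

2240 K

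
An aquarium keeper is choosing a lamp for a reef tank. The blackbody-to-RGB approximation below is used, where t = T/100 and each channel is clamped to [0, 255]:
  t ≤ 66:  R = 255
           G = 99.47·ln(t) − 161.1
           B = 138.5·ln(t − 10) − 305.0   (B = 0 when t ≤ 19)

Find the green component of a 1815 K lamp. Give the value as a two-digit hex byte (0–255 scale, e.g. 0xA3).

t = 1815/100 = 18.15; the t ≤ 66 branch applies.
G = 99.47·ln 18.15 − 161.1 = 99.47·2.8987 − 161.1 = 127.231.
Rounded: 127; in hex, 0x7F.

0x7F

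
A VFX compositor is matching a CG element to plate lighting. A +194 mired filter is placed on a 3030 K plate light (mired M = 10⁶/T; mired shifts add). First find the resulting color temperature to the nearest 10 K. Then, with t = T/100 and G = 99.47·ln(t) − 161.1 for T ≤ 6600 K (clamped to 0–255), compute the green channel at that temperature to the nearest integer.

M_in = 10⁶/3030 = 330.03; M_out = 330.03 + (+194) = 524.03.
T_out = 10⁶/524.03 = 1908.3 K → 1910 K; t = 19.1.
G = 99.47·ln 19.1 − 161.1 = 99.47·2.9497 − 161.1 = 132.305.
Rounded: 132.

132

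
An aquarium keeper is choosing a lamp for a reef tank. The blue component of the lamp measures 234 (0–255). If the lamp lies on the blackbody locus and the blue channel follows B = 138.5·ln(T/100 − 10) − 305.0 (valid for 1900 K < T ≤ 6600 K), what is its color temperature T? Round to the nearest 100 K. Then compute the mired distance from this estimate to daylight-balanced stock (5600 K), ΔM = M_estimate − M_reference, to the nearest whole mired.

ln(t − 10) = (234 + 305.0) / 138.5 = 3.8917.
t − 10 = e^3.8917 = 48.994, so t = 58.994.
T = 100·t = 5899 K → 5900 K to the nearest 100 K.
M_estimate = 10⁶/5900 = 169.49; M_reference = 10⁶/5600 = 178.57.
ΔM = 169.49 − 178.57 = -9.08 → -9 mireds.

-9 mireds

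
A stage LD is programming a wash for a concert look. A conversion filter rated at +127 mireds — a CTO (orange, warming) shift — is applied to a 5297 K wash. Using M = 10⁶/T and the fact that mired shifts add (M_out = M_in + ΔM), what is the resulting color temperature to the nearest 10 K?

3170 K

M_in = 10⁶/5297 = 188.79 mireds.
M_out = 188.79 + (+127) = 315.79 mireds.
T_out = 10⁶/315.79 = 3166.7 K → 3170 K.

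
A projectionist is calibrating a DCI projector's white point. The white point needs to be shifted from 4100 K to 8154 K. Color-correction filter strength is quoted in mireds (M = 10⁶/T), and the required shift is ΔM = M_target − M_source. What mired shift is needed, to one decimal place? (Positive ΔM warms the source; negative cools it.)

M_source = 10⁶/4100 = 243.902; M_target = 10⁶/8154 = 122.639.
ΔM = 122.639 − 243.902 = -121.263 → -121.3 mireds, a cooling shift.

-121.3 mireds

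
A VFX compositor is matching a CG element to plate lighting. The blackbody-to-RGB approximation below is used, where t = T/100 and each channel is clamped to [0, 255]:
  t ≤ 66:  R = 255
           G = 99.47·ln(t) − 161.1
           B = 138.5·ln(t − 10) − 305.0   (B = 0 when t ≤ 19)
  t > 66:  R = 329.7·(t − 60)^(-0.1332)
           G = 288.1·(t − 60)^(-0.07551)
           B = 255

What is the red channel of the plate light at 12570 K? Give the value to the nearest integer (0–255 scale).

t = 12570/100 = 125.7; the t > 66 branch applies.
R = 329.7·(125.7 − 60)^(-0.1332) = 329.7·65.7^(-0.1332) = 329.7·0.57266 = 188.807.
Rounded: 189.

189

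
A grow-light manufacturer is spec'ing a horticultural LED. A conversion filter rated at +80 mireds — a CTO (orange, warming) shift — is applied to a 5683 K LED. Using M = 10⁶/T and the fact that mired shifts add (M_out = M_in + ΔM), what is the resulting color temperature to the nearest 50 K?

M_in = 10⁶/5683 = 175.96 mireds.
M_out = 175.96 + (+80) = 255.96 mireds.
T_out = 10⁶/255.96 = 3906.8 K → 3900 K.

3900 K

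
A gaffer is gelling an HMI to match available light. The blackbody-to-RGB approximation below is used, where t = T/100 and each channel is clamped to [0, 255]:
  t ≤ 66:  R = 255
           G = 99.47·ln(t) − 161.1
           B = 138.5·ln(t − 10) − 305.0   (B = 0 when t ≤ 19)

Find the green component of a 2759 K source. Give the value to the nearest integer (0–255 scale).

t = 2759/100 = 27.59; the t ≤ 66 branch applies.
G = 99.47·ln 27.59 − 161.1 = 99.47·3.3175 − 161.1 = 168.887.
Rounded: 169.

169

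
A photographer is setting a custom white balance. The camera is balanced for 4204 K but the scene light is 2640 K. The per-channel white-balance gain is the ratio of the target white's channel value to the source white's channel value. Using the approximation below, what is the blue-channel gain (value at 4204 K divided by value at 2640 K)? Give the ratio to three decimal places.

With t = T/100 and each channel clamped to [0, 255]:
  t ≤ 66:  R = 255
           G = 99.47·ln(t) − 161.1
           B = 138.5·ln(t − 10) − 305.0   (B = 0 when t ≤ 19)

2.125

At 2640 K (t = 26.4):
  B = 138.5·ln(26.4 − 10) − 305.0 = 138.5·ln 16.4 − 305.0 = 138.5·2.7973 − 305.0 = 82.423.
At 4204 K (t = 42.04):
  B = 138.5·ln(42.04 − 10) − 305.0 = 138.5·ln 32.04 − 305.0 = 138.5·3.4670 − 305.0 = 175.177.
Gain = 175.177 / 82.423 = 2.1253 → 2.125.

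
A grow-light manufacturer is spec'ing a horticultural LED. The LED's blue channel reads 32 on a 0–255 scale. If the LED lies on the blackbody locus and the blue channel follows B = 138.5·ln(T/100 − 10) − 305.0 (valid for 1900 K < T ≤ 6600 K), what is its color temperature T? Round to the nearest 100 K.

ln(t − 10) = (32 + 305.0) / 138.5 = 2.4332.
t − 10 = e^2.4332 = 11.395, so t = 21.395.
T = 100·t = 2140 K → 2100 K to the nearest 100 K.

2100 K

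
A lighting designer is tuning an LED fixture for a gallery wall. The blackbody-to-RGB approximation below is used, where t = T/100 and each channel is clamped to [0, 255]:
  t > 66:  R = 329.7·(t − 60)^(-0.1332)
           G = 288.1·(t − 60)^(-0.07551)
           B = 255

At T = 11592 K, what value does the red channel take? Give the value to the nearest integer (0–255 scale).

t = 11592/100 = 115.92; the t > 66 branch applies.
R = 329.7·(115.92 − 60)^(-0.1332) = 329.7·55.92^(-0.1332) = 329.7·0.58509 = 192.905.
Rounded: 193.

193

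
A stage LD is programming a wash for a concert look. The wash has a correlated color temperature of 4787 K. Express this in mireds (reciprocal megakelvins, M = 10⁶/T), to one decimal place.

M = 10⁶ / 4787 = 208.899 → 208.9 mireds.

208.9 mireds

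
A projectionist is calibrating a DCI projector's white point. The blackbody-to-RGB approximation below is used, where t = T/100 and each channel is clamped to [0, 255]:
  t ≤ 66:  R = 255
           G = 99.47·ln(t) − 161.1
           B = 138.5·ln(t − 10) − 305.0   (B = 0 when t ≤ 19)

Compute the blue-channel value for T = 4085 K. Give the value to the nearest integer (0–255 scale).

170

t = 4085/100 = 40.85; the t ≤ 66 branch applies.
B = 138.5·ln(40.85 − 10) − 305.0 = 138.5·ln 30.85 − 305.0 = 138.5·3.4291 − 305.0 = 169.935.
Rounded: 170.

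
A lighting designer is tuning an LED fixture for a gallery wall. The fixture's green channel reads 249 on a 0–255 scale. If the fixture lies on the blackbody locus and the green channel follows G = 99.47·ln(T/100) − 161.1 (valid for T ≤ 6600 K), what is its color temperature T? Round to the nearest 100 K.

6200 K

ln t = (249 + 161.1) / 99.47 = 4.1229.
t = e^4.1229 = 61.735.
T = 100·t = 6174 K → 6200 K to the nearest 100 K.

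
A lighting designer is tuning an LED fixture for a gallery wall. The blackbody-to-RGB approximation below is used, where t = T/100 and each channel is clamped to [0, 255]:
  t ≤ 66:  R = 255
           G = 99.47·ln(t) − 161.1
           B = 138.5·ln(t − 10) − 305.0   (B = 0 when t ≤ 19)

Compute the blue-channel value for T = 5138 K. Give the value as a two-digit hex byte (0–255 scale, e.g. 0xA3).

0xD3

t = 5138/100 = 51.38; the t ≤ 66 branch applies.
B = 138.5·ln(51.38 − 10) − 305.0 = 138.5·ln 41.38 − 305.0 = 138.5·3.7228 − 305.0 = 210.607.
Rounded: 211; in hex, 0xD3.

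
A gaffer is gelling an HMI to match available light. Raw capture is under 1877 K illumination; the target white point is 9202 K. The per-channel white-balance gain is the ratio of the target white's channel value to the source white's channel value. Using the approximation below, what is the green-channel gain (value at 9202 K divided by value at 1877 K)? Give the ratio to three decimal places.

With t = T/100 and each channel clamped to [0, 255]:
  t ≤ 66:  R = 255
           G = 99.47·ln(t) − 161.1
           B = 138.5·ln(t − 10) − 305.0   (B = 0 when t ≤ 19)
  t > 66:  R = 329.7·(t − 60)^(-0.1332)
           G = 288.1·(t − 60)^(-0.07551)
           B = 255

At 1877 K (t = 18.77):
  G = 99.47·ln 18.77 − 161.1 = 99.47·2.9323 − 161.1 = 130.572.
At 9202 K (t = 92.02):
  G = 288.1·(92.02 − 60)^(-0.07551) = 288.1·32.02^(-0.07551) = 288.1·0.76971 = 221.753.
Gain = 221.753 / 130.572 = 1.6983 → 1.698.

1.698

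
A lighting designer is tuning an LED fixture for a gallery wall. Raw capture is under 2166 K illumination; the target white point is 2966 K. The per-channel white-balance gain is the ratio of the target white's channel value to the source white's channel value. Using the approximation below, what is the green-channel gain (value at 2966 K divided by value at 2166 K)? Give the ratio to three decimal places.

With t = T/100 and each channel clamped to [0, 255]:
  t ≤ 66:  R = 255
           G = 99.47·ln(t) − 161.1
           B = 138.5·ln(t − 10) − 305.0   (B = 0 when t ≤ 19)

At 2166 K (t = 21.66):
  G = 99.47·ln 21.66 − 161.1 = 99.47·3.0755 − 161.1 = 144.817.
At 2966 K (t = 29.66):
  G = 99.47·ln 29.66 − 161.1 = 99.47·3.3898 − 161.1 = 176.083.
Gain = 176.083 / 144.817 = 1.2159 → 1.216.

1.216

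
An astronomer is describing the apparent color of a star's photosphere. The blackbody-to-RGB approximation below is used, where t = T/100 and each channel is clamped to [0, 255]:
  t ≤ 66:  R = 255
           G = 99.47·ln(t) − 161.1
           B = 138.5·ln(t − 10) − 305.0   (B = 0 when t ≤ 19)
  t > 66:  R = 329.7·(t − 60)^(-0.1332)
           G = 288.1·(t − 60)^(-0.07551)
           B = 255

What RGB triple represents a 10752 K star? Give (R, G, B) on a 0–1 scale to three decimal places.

t = 10752/100 = 107.52; the t > 66 branch applies.
R = 329.7·(107.52 − 60)^(-0.1332) = 329.7·47.52^(-0.1332) = 329.7·0.59792 = 197.133.
G = 288.1·(107.52 − 60)^(-0.07551) = 288.1·47.52^(-0.07551) = 288.1·0.74710 = 215.240.
B = 255 by definition for t > 66.
Dividing each by 255: (0.7731, 0.8441, 1.0000) → (0.773, 0.844, 1.000).

(0.773, 0.844, 1.000)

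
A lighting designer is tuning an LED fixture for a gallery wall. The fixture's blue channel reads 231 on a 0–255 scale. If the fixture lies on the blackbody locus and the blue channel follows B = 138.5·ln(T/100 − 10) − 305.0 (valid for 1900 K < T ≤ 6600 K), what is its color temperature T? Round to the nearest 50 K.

5800 K

ln(t − 10) = (231 + 305.0) / 138.5 = 3.8700.
t − 10 = e^3.8700 = 47.944, so t = 57.944.
T = 100·t = 5794 K → 5800 K to the nearest 50 K.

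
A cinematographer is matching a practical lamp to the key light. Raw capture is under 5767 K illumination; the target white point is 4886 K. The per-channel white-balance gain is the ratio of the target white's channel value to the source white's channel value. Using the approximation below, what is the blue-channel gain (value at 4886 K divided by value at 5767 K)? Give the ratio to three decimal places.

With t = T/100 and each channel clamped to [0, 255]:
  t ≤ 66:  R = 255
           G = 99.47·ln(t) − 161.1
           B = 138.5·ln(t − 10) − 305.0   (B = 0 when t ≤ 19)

0.877

At 5767 K (t = 57.67):
  B = 138.5·ln(57.67 − 10) − 305.0 = 138.5·ln 47.67 − 305.0 = 138.5·3.8643 − 305.0 = 230.206.
At 4886 K (t = 48.86):
  B = 138.5·ln(48.86 − 10) − 305.0 = 138.5·ln 38.86 − 305.0 = 138.5·3.6600 − 305.0 = 201.905.
Gain = 201.905 / 230.206 = 0.8771 → 0.877.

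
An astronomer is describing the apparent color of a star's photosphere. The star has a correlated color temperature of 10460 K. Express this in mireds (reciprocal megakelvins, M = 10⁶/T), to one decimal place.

95.6 mireds

M = 10⁶ / 10460 = 95.602 → 95.6 mireds.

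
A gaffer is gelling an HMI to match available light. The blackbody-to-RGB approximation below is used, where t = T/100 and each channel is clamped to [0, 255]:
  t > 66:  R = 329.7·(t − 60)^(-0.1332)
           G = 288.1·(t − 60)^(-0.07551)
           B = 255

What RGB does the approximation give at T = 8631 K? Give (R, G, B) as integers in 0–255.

t = 8631/100 = 86.31; the t > 66 branch applies.
R = 329.7·(86.31 − 60)^(-0.1332) = 329.7·26.31^(-0.1332) = 329.7·0.64690 = 213.284.
G = 288.1·(86.31 − 60)^(-0.07551) = 288.1·26.31^(-0.07551) = 288.1·0.78121 = 225.066.
B = 255 by definition for t > 66.
Rounded: (213, 225, 255).

(213, 225, 255)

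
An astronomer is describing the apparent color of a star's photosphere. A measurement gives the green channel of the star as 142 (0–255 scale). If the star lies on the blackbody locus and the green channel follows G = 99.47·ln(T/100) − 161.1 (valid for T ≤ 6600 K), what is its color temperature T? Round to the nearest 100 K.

2100 K

ln t = (142 + 161.1) / 99.47 = 3.0471.
t = e^3.0471 = 21.055.
T = 100·t = 2106 K → 2100 K to the nearest 100 K.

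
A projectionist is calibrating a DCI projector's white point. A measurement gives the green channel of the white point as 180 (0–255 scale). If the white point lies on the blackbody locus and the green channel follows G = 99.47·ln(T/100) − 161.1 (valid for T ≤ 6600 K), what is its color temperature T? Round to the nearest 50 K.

3100 K

ln t = (180 + 161.1) / 99.47 = 3.4292.
t = e^3.4292 = 30.851.
T = 100·t = 3085 K → 3100 K to the nearest 50 K.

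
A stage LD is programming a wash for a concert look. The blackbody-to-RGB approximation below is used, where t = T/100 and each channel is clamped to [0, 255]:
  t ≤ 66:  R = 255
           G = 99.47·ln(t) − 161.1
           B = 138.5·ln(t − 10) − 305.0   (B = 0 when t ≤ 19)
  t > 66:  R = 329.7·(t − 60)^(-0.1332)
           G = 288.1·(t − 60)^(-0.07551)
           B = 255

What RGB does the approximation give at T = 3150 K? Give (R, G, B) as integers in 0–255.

(255, 182, 120)

t = 3150/100 = 31.5; the t ≤ 66 branch applies.
R = 255 by definition for t ≤ 66.
G = 99.47·ln 31.5 − 161.1 = 99.47·3.4500 − 161.1 = 182.070.
B = 138.5·ln(31.5 − 10) − 305.0 = 138.5·ln 21.5 − 305.0 = 138.5·3.0681 − 305.0 = 119.925.
Rounded: (255, 182, 120).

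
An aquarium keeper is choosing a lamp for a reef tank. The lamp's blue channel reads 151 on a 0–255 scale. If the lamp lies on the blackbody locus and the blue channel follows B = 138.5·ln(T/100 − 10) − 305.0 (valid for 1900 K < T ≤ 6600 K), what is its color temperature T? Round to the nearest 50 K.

ln(t − 10) = (151 + 305.0) / 138.5 = 3.2924.
t − 10 = e^3.2924 = 26.908, so t = 36.908.
T = 100·t = 3691 K → 3700 K to the nearest 50 K.

3700 K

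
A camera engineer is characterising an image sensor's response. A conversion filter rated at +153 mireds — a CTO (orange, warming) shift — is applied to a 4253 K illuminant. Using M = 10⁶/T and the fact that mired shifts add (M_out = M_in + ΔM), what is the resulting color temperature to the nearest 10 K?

M_in = 10⁶/4253 = 235.13 mireds.
M_out = 235.13 + (+153) = 388.13 mireds.
T_out = 10⁶/388.13 = 2576.5 K → 2580 K.

2580 K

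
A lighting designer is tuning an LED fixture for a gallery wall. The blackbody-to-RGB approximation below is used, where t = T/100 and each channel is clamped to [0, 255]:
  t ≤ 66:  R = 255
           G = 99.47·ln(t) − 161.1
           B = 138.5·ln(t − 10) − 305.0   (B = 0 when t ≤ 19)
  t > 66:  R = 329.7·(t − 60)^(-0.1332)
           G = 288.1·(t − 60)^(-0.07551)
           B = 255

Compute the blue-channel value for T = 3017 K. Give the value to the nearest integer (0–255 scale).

t = 3017/100 = 30.17; the t ≤ 66 branch applies.
B = 138.5·ln(30.17 − 10) − 305.0 = 138.5·ln 20.17 − 305.0 = 138.5·3.0042 − 305.0 = 111.081.
Rounded: 111.

111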